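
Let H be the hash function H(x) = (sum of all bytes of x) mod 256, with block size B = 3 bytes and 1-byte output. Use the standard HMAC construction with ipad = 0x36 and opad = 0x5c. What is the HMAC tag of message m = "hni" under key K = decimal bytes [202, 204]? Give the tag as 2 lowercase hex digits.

Key decimal bytes [202, 204] = ca cc is 2 bytes ≤ B = 3; zero-pad to 3 bytes: K' = ca cc 00.
K' ⊕ ipad = fc fa 36.  K' ⊕ opad = 96 90 5c.
Inner input = (K'⊕ipad) ∥ m = fc fa 36 ∥ 68 6e 69.
Inner hash: sum = 252+250+54+104+110+105 = 875; mod 256 = 107 → 6b.
Outer input = (K'⊕opad) ∥ inner = 96 90 5c ∥ 6b.
Outer hash (tag): sum = 150+144+92+107 = 493; mod 256 = 237 → ed.

ed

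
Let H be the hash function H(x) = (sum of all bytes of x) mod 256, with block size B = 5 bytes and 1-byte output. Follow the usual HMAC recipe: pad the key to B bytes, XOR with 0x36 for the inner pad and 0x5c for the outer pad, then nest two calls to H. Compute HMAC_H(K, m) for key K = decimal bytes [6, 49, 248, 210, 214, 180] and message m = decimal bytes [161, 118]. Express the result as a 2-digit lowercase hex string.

Key decimal bytes [6, 49, 248, 210, 214, 180] = 06 31 f8 d2 d6 b4 is 6 bytes > B = 5, so hash it first: H(key) = 8b, then zero-pad to 5 bytes: K' = 8b 00 00 00 00.
K' ⊕ ipad = bd 36 36 36 36.  K' ⊕ opad = d7 5c 5c 5c 5c.
Inner input = (K'⊕ipad) ∥ m = bd 36 36 36 36 ∥ a1 76.
Inner hash: sum = 189+54+54+54+54+161+118 = 684; mod 256 = 172 → ac.
Outer input = (K'⊕opad) ∥ inner = d7 5c 5c 5c 5c ∥ ac.
Outer hash (tag): sum = 215+92+92+92+92+172 = 755; mod 256 = 243 → f3.

f3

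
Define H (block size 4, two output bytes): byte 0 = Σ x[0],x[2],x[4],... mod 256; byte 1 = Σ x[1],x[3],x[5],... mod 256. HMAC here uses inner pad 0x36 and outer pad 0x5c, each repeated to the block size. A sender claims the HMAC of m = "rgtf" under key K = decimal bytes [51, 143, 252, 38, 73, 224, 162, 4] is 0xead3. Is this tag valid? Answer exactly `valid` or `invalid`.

valid

Key decimal bytes [51, 143, 252, 38, 73, 224, 162, 4] = 33 8f fc 26 49 e0 a2 04 is 8 bytes > B = 4, so hash it first: H(key) = 1a 99, then zero-pad to 4 bytes: K' = 1a 99 00 00.
K' ⊕ ipad = 2c af 36 36; K' ⊕ opad = 46 c5 5c 5c.
Inner hash: even-index sum = 328 mod 256 = 72; odd-index sum = 434 mod 256 = 178 → 48 b2.
Outer hash (recomputed tag): even-index sum = 234 mod 256 = 234; odd-index sum = 467 mod 256 = 211 → ea d3.
Recomputed tag = ead3; claimed = ead3 → match.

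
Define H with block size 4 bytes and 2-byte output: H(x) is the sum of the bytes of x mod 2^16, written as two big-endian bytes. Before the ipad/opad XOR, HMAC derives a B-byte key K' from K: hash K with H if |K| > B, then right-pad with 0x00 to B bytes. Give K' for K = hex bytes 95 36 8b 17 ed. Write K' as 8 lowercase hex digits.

025a0000

|K| = 5 > B = 4, so first hash the key.
H(K): sum = 149+54+139+23+237 = 602 → 02 5a.
Zero-pad H(K) = 02 5a to 4 bytes: K' = 02 5a 00 00.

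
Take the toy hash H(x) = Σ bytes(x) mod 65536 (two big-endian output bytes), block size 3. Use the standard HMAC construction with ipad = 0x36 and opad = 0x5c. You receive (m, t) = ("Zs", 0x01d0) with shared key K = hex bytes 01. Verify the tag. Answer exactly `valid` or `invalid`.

Key hex bytes 01 is 1 byte ≤ B = 3; zero-pad to 3 bytes: K' = 01 00 00.
K' ⊕ ipad = 37 36 36; K' ⊕ opad = 5d 5c 5c.
Inner hash: sum = 55+54+54+90+115 = 368 → 01 70.
Outer hash (recomputed tag): sum = 93+92+92+1+112 = 390 → 01 86.
Recomputed tag = 0186; claimed = 01d0 → mismatch.

invalid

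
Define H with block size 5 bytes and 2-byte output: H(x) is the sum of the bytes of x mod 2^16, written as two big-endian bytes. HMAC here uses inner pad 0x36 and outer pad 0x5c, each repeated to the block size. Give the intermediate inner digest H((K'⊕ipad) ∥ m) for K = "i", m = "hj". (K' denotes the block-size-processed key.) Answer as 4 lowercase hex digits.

Key "i" = 69 is 1 byte ≤ B = 5; zero-pad to 5 bytes: K' = 69 00 00 00 00.
K' ⊕ ipad = 5f 36 36 36 36.
Inner input = 5f 36 36 36 36 ∥ 68 6a.
Inner hash: sum = 95+54+54+54+54+104+106 = 521 → 02 09.

0209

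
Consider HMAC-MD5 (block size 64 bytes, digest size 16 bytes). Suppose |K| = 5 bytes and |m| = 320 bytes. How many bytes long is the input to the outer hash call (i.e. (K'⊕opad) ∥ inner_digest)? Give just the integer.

80

Key is 5 ≤ 64 bytes, zero-padded: |K'| = 64.
Outer input = (K'⊕opad) ∥ H(inner) → 64 + 16 = 80 bytes.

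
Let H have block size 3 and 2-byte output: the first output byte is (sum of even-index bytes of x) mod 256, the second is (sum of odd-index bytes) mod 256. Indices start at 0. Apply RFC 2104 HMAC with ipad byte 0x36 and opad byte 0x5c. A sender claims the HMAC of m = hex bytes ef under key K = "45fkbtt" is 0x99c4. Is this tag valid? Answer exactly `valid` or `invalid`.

valid

Key "45fkbtt" = 34 35 66 6b 62 74 74 is 7 bytes > B = 3, so hash it first: H(key) = 70 14, then zero-pad to 3 bytes: K' = 70 14 00.
K' ⊕ ipad = 46 22 36; K' ⊕ opad = 2c 48 5c.
Inner hash: even-index sum = 124 mod 256 = 124; odd-index sum = 273 mod 256 = 17 → 7c 11.
Outer hash (recomputed tag): even-index sum = 153 mod 256 = 153; odd-index sum = 196 mod 256 = 196 → 99 c4.
Recomputed tag = 99c4; claimed = 99c4 → match.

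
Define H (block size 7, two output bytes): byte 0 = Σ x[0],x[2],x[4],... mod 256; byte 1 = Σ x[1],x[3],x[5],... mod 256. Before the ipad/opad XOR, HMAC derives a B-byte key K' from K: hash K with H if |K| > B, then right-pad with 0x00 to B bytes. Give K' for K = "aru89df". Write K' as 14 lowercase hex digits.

Key "aru89df" = 61 72 75 38 39 64 66 is exactly B = 7 bytes: K' = 61 72 75 38 39 64 66.

61727538396466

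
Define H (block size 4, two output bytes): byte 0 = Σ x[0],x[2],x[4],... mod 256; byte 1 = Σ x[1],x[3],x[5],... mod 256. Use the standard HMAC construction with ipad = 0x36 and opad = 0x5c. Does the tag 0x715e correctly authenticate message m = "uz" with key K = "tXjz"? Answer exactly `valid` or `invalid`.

valid

Key "tXjz" = 74 58 6a 7a is exactly B = 4 bytes: K' = 74 58 6a 7a.
K' ⊕ ipad = 42 6e 5c 4c; K' ⊕ opad = 28 04 36 26.
Inner hash: even-index sum = 275 mod 256 = 19; odd-index sum = 308 mod 256 = 52 → 13 34.
Outer hash (recomputed tag): even-index sum = 113 mod 256 = 113; odd-index sum = 94 mod 256 = 94 → 71 5e.
Recomputed tag = 715e; claimed = 715e → match.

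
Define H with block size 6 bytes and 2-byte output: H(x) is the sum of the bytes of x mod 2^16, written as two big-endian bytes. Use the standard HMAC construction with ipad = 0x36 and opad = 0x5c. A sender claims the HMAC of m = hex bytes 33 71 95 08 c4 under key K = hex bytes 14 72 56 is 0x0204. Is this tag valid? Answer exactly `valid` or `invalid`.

Key hex bytes 14 72 56 is 3 bytes ≤ B = 6; zero-pad to 6 bytes: K' = 14 72 56 00 00 00.
K' ⊕ ipad = 22 44 60 36 36 36; K' ⊕ opad = 48 2e 0a 5c 5c 5c.
Inner hash: sum = 34+68+96+54+54+54+51+113+149+8+196 = 877 → 03 6d.
Outer hash (recomputed tag): sum = 72+46+10+92+92+92+3+109 = 516 → 02 04.
Recomputed tag = 0204; claimed = 0204 → match.

valid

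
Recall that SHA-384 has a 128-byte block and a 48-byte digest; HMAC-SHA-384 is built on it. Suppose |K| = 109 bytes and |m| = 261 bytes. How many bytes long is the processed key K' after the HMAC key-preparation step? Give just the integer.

Key is 109 ≤ 128 bytes, zero-padded: |K'| = 128.

128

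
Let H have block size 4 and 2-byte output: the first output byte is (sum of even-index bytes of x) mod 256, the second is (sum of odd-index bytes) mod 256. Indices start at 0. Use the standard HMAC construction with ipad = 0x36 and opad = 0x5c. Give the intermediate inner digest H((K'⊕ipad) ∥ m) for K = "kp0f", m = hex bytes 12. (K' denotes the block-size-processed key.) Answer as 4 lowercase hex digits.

7596

Key "kp0f" = 6b 70 30 66 is exactly B = 4 bytes: K' = 6b 70 30 66.
K' ⊕ ipad = 5d 46 06 50.
Inner input = 5d 46 06 50 ∥ 12.
Inner hash: even-index sum = 117 mod 256 = 117; odd-index sum = 150 mod 256 = 150 → 75 96.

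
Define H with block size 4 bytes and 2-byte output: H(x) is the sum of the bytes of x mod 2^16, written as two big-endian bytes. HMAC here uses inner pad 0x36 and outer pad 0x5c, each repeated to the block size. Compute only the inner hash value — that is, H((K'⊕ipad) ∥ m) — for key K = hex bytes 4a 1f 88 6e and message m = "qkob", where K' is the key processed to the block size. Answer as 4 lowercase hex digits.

Key hex bytes 4a 1f 88 6e is exactly B = 4 bytes: K' = 4a 1f 88 6e.
K' ⊕ ipad = 7c 29 be 58.
Inner input = 7c 29 be 58 ∥ 71 6b 6f 62.
Inner hash: sum = 124+41+190+88+113+107+111+98 = 872 → 03 68.

0368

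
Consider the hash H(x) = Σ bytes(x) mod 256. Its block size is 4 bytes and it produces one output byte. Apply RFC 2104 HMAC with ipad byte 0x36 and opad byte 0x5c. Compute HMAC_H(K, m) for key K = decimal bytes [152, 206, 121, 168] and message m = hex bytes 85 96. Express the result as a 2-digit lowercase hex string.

1d

Key decimal bytes [152, 206, 121, 168] = 98 ce 79 a8 is exactly B = 4 bytes: K' = 98 ce 79 a8.
K' ⊕ ipad = ae f8 4f 9e.  K' ⊕ opad = c4 92 25 f4.
Inner input = (K'⊕ipad) ∥ m = ae f8 4f 9e ∥ 85 96.
Inner hash: sum = 174+248+79+158+133+150 = 942; mod 256 = 174 → ae.
Outer input = (K'⊕opad) ∥ inner = c4 92 25 f4 ∥ ae.
Outer hash (tag): sum = 196+146+37+244+174 = 797; mod 256 = 29 → 1d.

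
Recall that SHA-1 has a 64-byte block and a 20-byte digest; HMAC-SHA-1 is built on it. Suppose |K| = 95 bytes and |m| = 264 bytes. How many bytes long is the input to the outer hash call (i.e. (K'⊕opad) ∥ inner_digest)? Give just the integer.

Key is 95 > 64 bytes, so it is hashed to 20 bytes then zero-padded to 64: |K'| = 64.
Outer input = (K'⊕opad) ∥ H(inner) → 64 + 20 = 84 bytes.

84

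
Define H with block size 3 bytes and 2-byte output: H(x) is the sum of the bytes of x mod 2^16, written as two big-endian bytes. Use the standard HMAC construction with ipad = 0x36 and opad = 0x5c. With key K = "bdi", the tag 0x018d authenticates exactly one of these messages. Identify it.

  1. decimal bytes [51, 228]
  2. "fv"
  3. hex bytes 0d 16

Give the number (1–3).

Key "bdi" = 62 64 69 is exactly B = 3 bytes: K' = 62 64 69.
K' ⊕ ipad = 54 52 5f; K' ⊕ opad = 3e 38 35.
m1: inner = H(54 52 5f 33 e4) = 02 1c; tag = H(3e 38 35 02 1c) = 00c9
m2: inner = H(54 52 5f 66 76) = 01 e1; tag = H(3e 38 35 01 e1) = 018d ← matches
m3: inner = H(54 52 5f 0d 16) = 01 28; tag = H(3e 38 35 01 28) = 00d4

2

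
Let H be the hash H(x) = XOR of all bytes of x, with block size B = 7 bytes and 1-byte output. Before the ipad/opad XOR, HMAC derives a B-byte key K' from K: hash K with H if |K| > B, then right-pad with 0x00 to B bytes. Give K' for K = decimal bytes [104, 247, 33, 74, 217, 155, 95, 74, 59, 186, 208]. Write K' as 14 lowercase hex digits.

|K| = 11 > B = 7, so first hash the key.
H(K): XOR 68⊕f7⊕21⊕4a⊕d9⊕9b⊕5f⊕4a⊕3b⊕ba⊕d0 = f2.
Zero-pad H(K) = f2 to 7 bytes: K' = f2 00 00 00 00 00 00.

f2000000000000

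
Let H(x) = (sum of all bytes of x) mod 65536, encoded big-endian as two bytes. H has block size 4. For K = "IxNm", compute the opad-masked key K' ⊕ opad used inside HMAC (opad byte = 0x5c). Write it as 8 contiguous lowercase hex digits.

15241231

Key "IxNm" = 49 78 4e 6d is exactly B = 4 bytes: K' = 49 78 4e 6d.
XOR each byte with 0x5c: 49⊕5c=15, 78⊕5c=24, 4e⊕5c=12, 6d⊕5c=31.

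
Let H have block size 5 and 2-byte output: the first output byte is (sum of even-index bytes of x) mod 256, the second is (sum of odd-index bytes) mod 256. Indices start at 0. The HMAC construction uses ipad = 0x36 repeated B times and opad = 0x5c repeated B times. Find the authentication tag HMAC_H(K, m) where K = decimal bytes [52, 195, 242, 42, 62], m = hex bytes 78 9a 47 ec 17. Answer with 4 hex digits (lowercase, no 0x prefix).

Key decimal bytes [52, 195, 242, 42, 62] = 34 c3 f2 2a 3e is exactly B = 5 bytes: K' = 34 c3 f2 2a 3e.
K' ⊕ ipad = 02 f5 c4 1c 08.  K' ⊕ opad = 68 9f ae 76 62.
Inner input = (K'⊕ipad) ∥ m = 02 f5 c4 1c 08 ∥ 78 9a 47 ec 17.
Inner hash: even-index sum = 596 mod 256 = 84; odd-index sum = 487 mod 256 = 231 → 54 e7.
Outer input = (K'⊕opad) ∥ inner = 68 9f ae 76 62 ∥ 54 e7.
Outer hash (tag): even-index sum = 607 mod 256 = 95; odd-index sum = 361 mod 256 = 105 → 5f 69.

5f69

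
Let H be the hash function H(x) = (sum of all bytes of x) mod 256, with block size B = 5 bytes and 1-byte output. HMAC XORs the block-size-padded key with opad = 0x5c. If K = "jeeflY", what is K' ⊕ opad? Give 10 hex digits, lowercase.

Key "jeeflY" = 6a 65 65 66 6c 59 is 6 bytes > B = 5, so hash it first: H(key) = 5f, then zero-pad to 5 bytes: K' = 5f 00 00 00 00.
XOR each byte with 0x5c: 5f⊕5c=03, 00⊕5c=5c, 00⊕5c=5c, 00⊕5c=5c, 00⊕5c=5c.

035c5c5c5c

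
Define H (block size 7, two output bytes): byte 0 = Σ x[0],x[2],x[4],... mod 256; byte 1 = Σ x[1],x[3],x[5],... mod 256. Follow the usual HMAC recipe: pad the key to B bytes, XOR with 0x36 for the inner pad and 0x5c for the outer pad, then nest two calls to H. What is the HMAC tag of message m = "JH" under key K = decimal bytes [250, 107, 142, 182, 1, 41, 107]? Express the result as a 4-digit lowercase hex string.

52f6

Key decimal bytes [250, 107, 142, 182, 1, 41, 107] = fa 6b 8e b6 01 29 6b is exactly B = 7 bytes: K' = fa 6b 8e b6 01 29 6b.
K' ⊕ ipad = cc 5d b8 80 37 1f 5d.  K' ⊕ opad = a6 37 d2 ea 5d 75 37.
Inner input = (K'⊕ipad) ∥ m = cc 5d b8 80 37 1f 5d ∥ 4a 48.
Inner hash: even-index sum = 608 mod 256 = 96; odd-index sum = 326 mod 256 = 70 → 60 46.
Outer input = (K'⊕opad) ∥ inner = a6 37 d2 ea 5d 75 37 ∥ 60 46.
Outer hash (tag): even-index sum = 594 mod 256 = 82; odd-index sum = 502 mod 256 = 246 → 52 f6.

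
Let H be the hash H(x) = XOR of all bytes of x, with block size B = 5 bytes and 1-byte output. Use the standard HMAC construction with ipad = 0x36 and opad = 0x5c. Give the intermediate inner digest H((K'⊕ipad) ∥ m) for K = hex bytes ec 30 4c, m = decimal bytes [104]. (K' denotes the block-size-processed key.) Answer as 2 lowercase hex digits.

ce

Key hex bytes ec 30 4c is 3 bytes ≤ B = 5; zero-pad to 5 bytes: K' = ec 30 4c 00 00.
K' ⊕ ipad = da 06 7a 36 36.
Inner input = da 06 7a 36 36 ∥ 68.
Inner hash: XOR da⊕06⊕7a⊕36⊕36⊕68 = ce.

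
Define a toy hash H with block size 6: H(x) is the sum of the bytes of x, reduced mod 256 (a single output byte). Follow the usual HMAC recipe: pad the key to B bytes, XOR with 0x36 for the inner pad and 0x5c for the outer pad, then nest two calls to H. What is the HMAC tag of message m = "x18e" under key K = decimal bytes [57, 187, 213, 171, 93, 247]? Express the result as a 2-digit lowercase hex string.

Key decimal bytes [57, 187, 213, 171, 93, 247] = 39 bb d5 ab 5d f7 is exactly B = 6 bytes: K' = 39 bb d5 ab 5d f7.
K' ⊕ ipad = 0f 8d e3 9d 6b c1.  K' ⊕ opad = 65 e7 89 f7 01 ab.
Inner input = (K'⊕ipad) ∥ m = 0f 8d e3 9d 6b c1 ∥ 78 31 38 65.
Inner hash: sum = 15+141+227+157+107+193+120+49+56+101 = 1166; mod 256 = 142 → 8e.
Outer input = (K'⊕opad) ∥ inner = 65 e7 89 f7 01 ab ∥ 8e.
Outer hash (tag): sum = 101+231+137+247+1+171+142 = 1030; mod 256 = 6 → 06.

06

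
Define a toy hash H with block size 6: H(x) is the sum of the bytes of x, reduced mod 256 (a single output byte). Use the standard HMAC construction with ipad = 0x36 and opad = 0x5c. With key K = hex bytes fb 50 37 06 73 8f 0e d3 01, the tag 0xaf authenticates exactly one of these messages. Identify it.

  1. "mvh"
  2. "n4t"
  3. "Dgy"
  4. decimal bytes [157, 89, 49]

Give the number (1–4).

1

Key hex bytes fb 50 37 06 73 8f 0e d3 01 is 9 bytes > B = 6, so hash it first: H(key) = 6c, then zero-pad to 6 bytes: K' = 6c 00 00 00 00 00.
K' ⊕ ipad = 5a 36 36 36 36 36; K' ⊕ opad = 30 5c 5c 5c 5c 5c.
m1: inner = H(5a 36 36 36 36 36 6d 76 68) = b3; tag = H(30 5c 5c 5c 5c 5c b3) = af ← matches
m2: inner = H(5a 36 36 36 36 36 6e 34 74) = 7e; tag = H(30 5c 5c 5c 5c 5c 7e) = 7a
m3: inner = H(5a 36 36 36 36 36 44 67 79) = 8c; tag = H(30 5c 5c 5c 5c 5c 8c) = 88
m4: inner = H(5a 36 36 36 36 36 9d 59 31) = 8f; tag = H(30 5c 5c 5c 5c 5c 8f) = 8b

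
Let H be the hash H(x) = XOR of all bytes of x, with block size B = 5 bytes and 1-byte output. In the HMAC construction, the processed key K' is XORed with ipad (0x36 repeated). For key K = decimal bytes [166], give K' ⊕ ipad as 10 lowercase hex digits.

Key decimal bytes [166] = a6 is 1 byte ≤ B = 5; zero-pad to 5 bytes: K' = a6 00 00 00 00.
XOR each byte with 0x36: a6⊕36=90, 00⊕36=36, 00⊕36=36, 00⊕36=36, 00⊕36=36.

9036363636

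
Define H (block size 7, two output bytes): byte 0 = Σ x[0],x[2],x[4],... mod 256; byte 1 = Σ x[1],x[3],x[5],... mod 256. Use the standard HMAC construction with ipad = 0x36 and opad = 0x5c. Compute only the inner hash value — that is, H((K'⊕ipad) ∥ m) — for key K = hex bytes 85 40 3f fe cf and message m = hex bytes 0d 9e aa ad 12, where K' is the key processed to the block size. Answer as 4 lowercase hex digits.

Key hex bytes 85 40 3f fe cf is 5 bytes ≤ B = 7; zero-pad to 7 bytes: K' = 85 40 3f fe cf 00 00.
K' ⊕ ipad = b3 76 09 c8 f9 36 36.
Inner input = b3 76 09 c8 f9 36 36 ∥ 0d 9e aa ad 12.
Inner hash: even-index sum = 822 mod 256 = 54; odd-index sum = 573 mod 256 = 61 → 36 3d.

363d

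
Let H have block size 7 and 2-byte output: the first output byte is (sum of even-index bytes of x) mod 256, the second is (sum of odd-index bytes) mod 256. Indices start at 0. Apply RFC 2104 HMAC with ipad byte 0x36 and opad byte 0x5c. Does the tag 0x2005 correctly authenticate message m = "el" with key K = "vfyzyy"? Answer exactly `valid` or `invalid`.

Key "vfyzyy" = 76 66 79 7a 79 79 is 6 bytes ≤ B = 7; zero-pad to 7 bytes: K' = 76 66 79 7a 79 79 00.
K' ⊕ ipad = 40 50 4f 4c 4f 4f 36; K' ⊕ opad = 2a 3a 25 26 25 25 5c.
Inner hash: even-index sum = 384 mod 256 = 128; odd-index sum = 336 mod 256 = 80 → 80 50.
Outer hash (recomputed tag): even-index sum = 288 mod 256 = 32; odd-index sum = 261 mod 256 = 5 → 20 05.
Recomputed tag = 2005; claimed = 2005 → match.

valid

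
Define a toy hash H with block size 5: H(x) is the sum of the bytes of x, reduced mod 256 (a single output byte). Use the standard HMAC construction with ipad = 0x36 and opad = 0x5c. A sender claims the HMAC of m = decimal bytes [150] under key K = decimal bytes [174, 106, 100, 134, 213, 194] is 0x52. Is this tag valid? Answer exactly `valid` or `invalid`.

valid

Key decimal bytes [174, 106, 100, 134, 213, 194] = ae 6a 64 86 d5 c2 is 6 bytes > B = 5, so hash it first: H(key) = 99, then zero-pad to 5 bytes: K' = 99 00 00 00 00.
K' ⊕ ipad = af 36 36 36 36; K' ⊕ opad = c5 5c 5c 5c 5c.
Inner hash: sum = 175+54+54+54+54+150 = 541; mod 256 = 29 → 1d.
Outer hash (recomputed tag): sum = 197+92+92+92+92+29 = 594; mod 256 = 82 → 52.
Recomputed tag = 52; claimed = 52 → match.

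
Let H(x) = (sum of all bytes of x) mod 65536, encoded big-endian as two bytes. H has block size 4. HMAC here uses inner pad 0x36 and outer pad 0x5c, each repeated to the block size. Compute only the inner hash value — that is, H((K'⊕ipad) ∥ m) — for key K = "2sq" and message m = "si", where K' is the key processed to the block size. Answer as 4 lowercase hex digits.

Key "2sq" = 32 73 71 is 3 bytes ≤ B = 4; zero-pad to 4 bytes: K' = 32 73 71 00.
K' ⊕ ipad = 04 45 47 36.
Inner input = 04 45 47 36 ∥ 73 69.
Inner hash: sum = 4+69+71+54+115+105 = 418 → 01 a2.

01a2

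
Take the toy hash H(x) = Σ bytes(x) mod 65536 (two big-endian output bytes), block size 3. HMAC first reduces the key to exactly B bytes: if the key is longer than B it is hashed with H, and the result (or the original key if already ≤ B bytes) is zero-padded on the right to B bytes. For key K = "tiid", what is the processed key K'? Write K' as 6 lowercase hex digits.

|K| = 4 > B = 3, so first hash the key.
H(K): sum = 116+105+105+100 = 426 → 01 aa.
Zero-pad H(K) = 01 aa to 3 bytes: K' = 01 aa 00.

01aa00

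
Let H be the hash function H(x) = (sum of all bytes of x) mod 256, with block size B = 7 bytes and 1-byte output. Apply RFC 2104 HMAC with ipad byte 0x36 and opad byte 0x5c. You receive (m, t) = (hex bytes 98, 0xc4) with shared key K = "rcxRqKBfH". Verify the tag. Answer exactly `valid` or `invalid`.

Key "rcxRqKBfH" = 72 63 78 52 71 4b 42 66 48 is 9 bytes > B = 7, so hash it first: H(key) = 4b, then zero-pad to 7 bytes: K' = 4b 00 00 00 00 00 00.
K' ⊕ ipad = 7d 36 36 36 36 36 36; K' ⊕ opad = 17 5c 5c 5c 5c 5c 5c.
Inner hash: sum = 125+54+54+54+54+54+54+152 = 601; mod 256 = 89 → 59.
Outer hash (recomputed tag): sum = 23+92+92+92+92+92+92+89 = 664; mod 256 = 152 → 98.
Recomputed tag = 98; claimed = c4 → mismatch.

invalid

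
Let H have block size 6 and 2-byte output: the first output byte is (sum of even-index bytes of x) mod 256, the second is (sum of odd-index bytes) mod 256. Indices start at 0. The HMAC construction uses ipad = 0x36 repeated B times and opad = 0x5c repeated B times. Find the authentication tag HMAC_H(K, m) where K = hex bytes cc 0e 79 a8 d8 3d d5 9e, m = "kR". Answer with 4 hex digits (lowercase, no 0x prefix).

Key hex bytes cc 0e 79 a8 d8 3d d5 9e is 8 bytes > B = 6, so hash it first: H(key) = f2 91, then zero-pad to 6 bytes: K' = f2 91 00 00 00 00.
K' ⊕ ipad = c4 a7 36 36 36 36.  K' ⊕ opad = ae cd 5c 5c 5c 5c.
Inner input = (K'⊕ipad) ∥ m = c4 a7 36 36 36 36 ∥ 6b 52.
Inner hash: even-index sum = 411 mod 256 = 155; odd-index sum = 357 mod 256 = 101 → 9b 65.
Outer input = (K'⊕opad) ∥ inner = ae cd 5c 5c 5c 5c ∥ 9b 65.
Outer hash (tag): even-index sum = 513 mod 256 = 1; odd-index sum = 490 mod 256 = 234 → 01 ea.

01ea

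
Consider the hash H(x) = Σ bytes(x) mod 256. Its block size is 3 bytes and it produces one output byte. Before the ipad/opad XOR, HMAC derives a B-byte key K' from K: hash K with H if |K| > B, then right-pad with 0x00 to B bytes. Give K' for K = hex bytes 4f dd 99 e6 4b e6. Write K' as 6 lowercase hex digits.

|K| = 6 > B = 3, so first hash the key.
H(K): sum = 79+221+153+230+75+230 = 988; mod 256 = 220 → dc.
Zero-pad H(K) = dc to 3 bytes: K' = dc 00 00.

dc0000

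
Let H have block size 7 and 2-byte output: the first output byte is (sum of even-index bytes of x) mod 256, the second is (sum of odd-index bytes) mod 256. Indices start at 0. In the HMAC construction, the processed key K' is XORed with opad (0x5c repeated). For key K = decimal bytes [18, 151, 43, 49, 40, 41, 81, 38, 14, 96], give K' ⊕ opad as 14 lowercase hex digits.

Key decimal bytes [18, 151, 43, 49, 40, 41, 81, 38, 14, 96] = 12 97 2b 31 28 29 51 26 0e 60 is 10 bytes > B = 7, so hash it first: H(key) = c4 77, then zero-pad to 7 bytes: K' = c4 77 00 00 00 00 00.
XOR each byte with 0x5c: c4⊕5c=98, 77⊕5c=2b, 00⊕5c=5c, 00⊕5c=5c, 00⊕5c=5c, 00⊕5c=5c, 00⊕5c=5c.

982b5c5c5c5c5c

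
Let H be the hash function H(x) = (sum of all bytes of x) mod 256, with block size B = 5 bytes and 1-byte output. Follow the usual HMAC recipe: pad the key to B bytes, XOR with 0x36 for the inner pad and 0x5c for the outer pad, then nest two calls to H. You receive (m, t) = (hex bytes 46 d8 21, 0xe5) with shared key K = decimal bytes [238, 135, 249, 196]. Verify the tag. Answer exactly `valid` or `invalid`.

Key decimal bytes [238, 135, 249, 196] = ee 87 f9 c4 is 4 bytes ≤ B = 5; zero-pad to 5 bytes: K' = ee 87 f9 c4 00.
K' ⊕ ipad = d8 b1 cf f2 36; K' ⊕ opad = b2 db a5 98 5c.
Inner hash: sum = 216+177+207+242+54+70+216+33 = 1215; mod 256 = 191 → bf.
Outer hash (recomputed tag): sum = 178+219+165+152+92+191 = 997; mod 256 = 229 → e5.
Recomputed tag = e5; claimed = e5 → match.

valid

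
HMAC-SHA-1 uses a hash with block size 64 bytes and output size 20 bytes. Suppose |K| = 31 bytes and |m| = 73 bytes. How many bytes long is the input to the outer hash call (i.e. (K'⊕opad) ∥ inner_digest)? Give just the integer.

Key is 31 ≤ 64 bytes, zero-padded: |K'| = 64.
Outer input = (K'⊕opad) ∥ H(inner) → 64 + 20 = 84 bytes.

84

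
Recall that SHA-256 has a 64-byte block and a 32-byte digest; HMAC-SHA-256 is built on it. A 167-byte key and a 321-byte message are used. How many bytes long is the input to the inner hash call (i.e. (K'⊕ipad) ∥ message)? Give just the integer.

Key is 167 > 64 bytes, so it is hashed to 32 bytes then zero-padded to 64: |K'| = 64.
Inner input = (K'⊕ipad) ∥ m → 64 + 321 = 385 bytes.

385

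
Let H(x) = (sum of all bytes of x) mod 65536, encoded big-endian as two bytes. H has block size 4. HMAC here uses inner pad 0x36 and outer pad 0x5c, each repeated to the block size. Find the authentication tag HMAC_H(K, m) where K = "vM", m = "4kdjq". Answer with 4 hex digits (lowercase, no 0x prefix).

Key "vM" = 76 4d is 2 bytes ≤ B = 4; zero-pad to 4 bytes: K' = 76 4d 00 00.
K' ⊕ ipad = 40 7b 36 36.  K' ⊕ opad = 2a 11 5c 5c.
Inner input = (K'⊕ipad) ∥ m = 40 7b 36 36 ∥ 34 6b 64 6a 71.
Inner hash: sum = 64+123+54+54+52+107+100+106+113 = 773 → 03 05.
Outer input = (K'⊕opad) ∥ inner = 2a 11 5c 5c ∥ 03 05.
Outer hash (tag): sum = 42+17+92+92+3+5 = 251 → 00 fb.

00fb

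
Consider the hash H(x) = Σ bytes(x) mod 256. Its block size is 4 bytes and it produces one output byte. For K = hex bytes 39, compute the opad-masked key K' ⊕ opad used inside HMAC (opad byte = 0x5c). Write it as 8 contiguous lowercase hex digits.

655c5c5c

Key hex bytes 39 is 1 byte ≤ B = 4; zero-pad to 4 bytes: K' = 39 00 00 00.
XOR each byte with 0x5c: 39⊕5c=65, 00⊕5c=5c, 00⊕5c=5c, 00⊕5c=5c.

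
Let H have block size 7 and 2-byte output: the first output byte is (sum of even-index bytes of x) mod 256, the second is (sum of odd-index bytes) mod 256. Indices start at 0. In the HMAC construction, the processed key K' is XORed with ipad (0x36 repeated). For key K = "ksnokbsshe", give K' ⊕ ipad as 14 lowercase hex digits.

Key "ksnokbsshe" = 6b 73 6e 6f 6b 62 73 73 68 65 is 10 bytes > B = 7, so hash it first: H(key) = 1f 1c, then zero-pad to 7 bytes: K' = 1f 1c 00 00 00 00 00.
XOR each byte with 0x36: 1f⊕36=29, 1c⊕36=2a, 00⊕36=36, 00⊕36=36, 00⊕36=36, 00⊕36=36, 00⊕36=36.

292a3636363636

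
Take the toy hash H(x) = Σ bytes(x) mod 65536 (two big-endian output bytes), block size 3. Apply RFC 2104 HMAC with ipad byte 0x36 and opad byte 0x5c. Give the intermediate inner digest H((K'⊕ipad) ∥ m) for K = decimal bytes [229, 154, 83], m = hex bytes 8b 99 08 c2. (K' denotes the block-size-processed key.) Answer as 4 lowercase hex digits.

03d2

Key decimal bytes [229, 154, 83] = e5 9a 53 is exactly B = 3 bytes: K' = e5 9a 53.
K' ⊕ ipad = d3 ac 65.
Inner input = d3 ac 65 ∥ 8b 99 08 c2.
Inner hash: sum = 211+172+101+139+153+8+194 = 978 → 03 d2.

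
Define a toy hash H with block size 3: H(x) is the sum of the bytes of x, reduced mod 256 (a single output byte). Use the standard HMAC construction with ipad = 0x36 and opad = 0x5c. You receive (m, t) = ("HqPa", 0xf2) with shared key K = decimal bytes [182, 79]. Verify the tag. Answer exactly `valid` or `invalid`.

Key decimal bytes [182, 79] = b6 4f is 2 bytes ≤ B = 3; zero-pad to 3 bytes: K' = b6 4f 00.
K' ⊕ ipad = 80 79 36; K' ⊕ opad = ea 13 5c.
Inner hash: sum = 128+121+54+72+113+80+97 = 665; mod 256 = 153 → 99.
Outer hash (recomputed tag): sum = 234+19+92+153 = 498; mod 256 = 242 → f2.
Recomputed tag = f2; claimed = f2 → match.

valid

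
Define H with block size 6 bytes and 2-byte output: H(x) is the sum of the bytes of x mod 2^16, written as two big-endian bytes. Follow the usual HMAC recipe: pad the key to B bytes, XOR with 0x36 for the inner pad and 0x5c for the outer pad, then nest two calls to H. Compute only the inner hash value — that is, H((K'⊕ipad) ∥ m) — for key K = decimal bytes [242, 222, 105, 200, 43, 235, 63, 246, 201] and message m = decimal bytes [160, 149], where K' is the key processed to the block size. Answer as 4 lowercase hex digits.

0260

Key decimal bytes [242, 222, 105, 200, 43, 235, 63, 246, 201] = f2 de 69 c8 2b eb 3f f6 c9 is 9 bytes > B = 6, so hash it first: H(key) = 06 15, then zero-pad to 6 bytes: K' = 06 15 00 00 00 00.
K' ⊕ ipad = 30 23 36 36 36 36.
Inner input = 30 23 36 36 36 36 ∥ a0 95.
Inner hash: sum = 48+35+54+54+54+54+160+149 = 608 → 02 60.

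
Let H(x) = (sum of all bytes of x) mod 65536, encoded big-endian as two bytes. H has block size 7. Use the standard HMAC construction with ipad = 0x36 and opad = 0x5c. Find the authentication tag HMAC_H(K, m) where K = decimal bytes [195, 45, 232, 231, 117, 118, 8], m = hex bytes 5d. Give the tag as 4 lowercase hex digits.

0406

Key decimal bytes [195, 45, 232, 231, 117, 118, 8] = c3 2d e8 e7 75 76 08 is exactly B = 7 bytes: K' = c3 2d e8 e7 75 76 08.
K' ⊕ ipad = f5 1b de d1 43 40 3e.  K' ⊕ opad = 9f 71 b4 bb 29 2a 54.
Inner input = (K'⊕ipad) ∥ m = f5 1b de d1 43 40 3e ∥ 5d.
Inner hash: sum = 245+27+222+209+67+64+62+93 = 989 → 03 dd.
Outer input = (K'⊕opad) ∥ inner = 9f 71 b4 bb 29 2a 54 ∥ 03 dd.
Outer hash (tag): sum = 159+113+180+187+41+42+84+3+221 = 1030 → 04 06.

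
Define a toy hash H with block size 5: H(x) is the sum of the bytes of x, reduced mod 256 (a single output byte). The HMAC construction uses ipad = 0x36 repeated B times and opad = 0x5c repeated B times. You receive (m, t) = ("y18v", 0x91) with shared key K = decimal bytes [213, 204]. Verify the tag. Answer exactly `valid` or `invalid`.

invalid

Key decimal bytes [213, 204] = d5 cc is 2 bytes ≤ B = 5; zero-pad to 5 bytes: K' = d5 cc 00 00 00.
K' ⊕ ipad = e3 fa 36 36 36; K' ⊕ opad = 89 90 5c 5c 5c.
Inner hash: sum = 227+250+54+54+54+121+49+56+118 = 983; mod 256 = 215 → d7.
Outer hash (recomputed tag): sum = 137+144+92+92+92+215 = 772; mod 256 = 4 → 04.
Recomputed tag = 04; claimed = 91 → mismatch.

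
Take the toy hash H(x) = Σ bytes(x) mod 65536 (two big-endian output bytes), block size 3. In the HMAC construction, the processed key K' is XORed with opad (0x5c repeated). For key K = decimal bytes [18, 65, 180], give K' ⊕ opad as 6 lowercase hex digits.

4e1de8

Key decimal bytes [18, 65, 180] = 12 41 b4 is exactly B = 3 bytes: K' = 12 41 b4.
XOR each byte with 0x5c: 12⊕5c=4e, 41⊕5c=1d, b4⊕5c=e8.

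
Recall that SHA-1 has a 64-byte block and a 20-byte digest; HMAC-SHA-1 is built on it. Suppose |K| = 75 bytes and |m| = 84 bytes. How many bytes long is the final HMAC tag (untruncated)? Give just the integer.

The tag is one SHA-1 digest: 20 bytes.

20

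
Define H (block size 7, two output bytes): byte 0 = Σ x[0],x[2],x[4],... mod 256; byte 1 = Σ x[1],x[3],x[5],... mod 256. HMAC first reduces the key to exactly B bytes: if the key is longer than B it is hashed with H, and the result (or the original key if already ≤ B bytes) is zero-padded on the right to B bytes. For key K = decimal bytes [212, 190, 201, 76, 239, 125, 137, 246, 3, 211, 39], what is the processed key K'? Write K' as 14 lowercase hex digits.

|K| = 11 > B = 7, so first hash the key.
H(K): even-index sum = 831 mod 256 = 63; odd-index sum = 848 mod 256 = 80 → 3f 50.
Zero-pad H(K) = 3f 50 to 7 bytes: K' = 3f 50 00 00 00 00 00.

3f500000000000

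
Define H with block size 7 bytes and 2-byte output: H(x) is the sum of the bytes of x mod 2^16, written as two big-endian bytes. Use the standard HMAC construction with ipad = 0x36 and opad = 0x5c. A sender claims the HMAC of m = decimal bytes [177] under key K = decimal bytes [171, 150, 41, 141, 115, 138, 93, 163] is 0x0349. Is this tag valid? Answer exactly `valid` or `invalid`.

Key decimal bytes [171, 150, 41, 141, 115, 138, 93, 163] = ab 96 29 8d 73 8a 5d a3 is 8 bytes > B = 7, so hash it first: H(key) = 03 f4, then zero-pad to 7 bytes: K' = 03 f4 00 00 00 00 00.
K' ⊕ ipad = 35 c2 36 36 36 36 36; K' ⊕ opad = 5f a8 5c 5c 5c 5c 5c.
Inner hash: sum = 53+194+54+54+54+54+54+177 = 694 → 02 b6.
Outer hash (recomputed tag): sum = 95+168+92+92+92+92+92+2+182 = 907 → 03 8b.
Recomputed tag = 038b; claimed = 0349 → mismatch.

invalid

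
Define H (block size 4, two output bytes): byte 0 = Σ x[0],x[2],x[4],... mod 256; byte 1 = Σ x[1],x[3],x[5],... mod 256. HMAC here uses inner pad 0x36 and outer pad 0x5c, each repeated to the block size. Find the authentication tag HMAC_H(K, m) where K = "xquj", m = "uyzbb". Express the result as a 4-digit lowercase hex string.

Key "xquj" = 78 71 75 6a is exactly B = 4 bytes: K' = 78 71 75 6a.
K' ⊕ ipad = 4e 47 43 5c.  K' ⊕ opad = 24 2d 29 36.
Inner input = (K'⊕ipad) ∥ m = 4e 47 43 5c ∥ 75 79 7a 62 62.
Inner hash: even-index sum = 482 mod 256 = 226; odd-index sum = 382 mod 256 = 126 → e2 7e.
Outer input = (K'⊕opad) ∥ inner = 24 2d 29 36 ∥ e2 7e.
Outer hash (tag): even-index sum = 303 mod 256 = 47; odd-index sum = 225 mod 256 = 225 → 2f e1.

2fe1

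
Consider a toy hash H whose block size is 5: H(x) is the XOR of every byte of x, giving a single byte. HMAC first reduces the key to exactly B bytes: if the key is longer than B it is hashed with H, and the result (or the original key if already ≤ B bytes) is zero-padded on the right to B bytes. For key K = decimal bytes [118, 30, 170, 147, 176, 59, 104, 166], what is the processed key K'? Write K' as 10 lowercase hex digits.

1400000000

|K| = 8 > B = 5, so first hash the key.
H(K): XOR 76⊕1e⊕aa⊕93⊕b0⊕3b⊕68⊕a6 = 14.
Zero-pad H(K) = 14 to 5 bytes: K' = 14 00 00 00 00.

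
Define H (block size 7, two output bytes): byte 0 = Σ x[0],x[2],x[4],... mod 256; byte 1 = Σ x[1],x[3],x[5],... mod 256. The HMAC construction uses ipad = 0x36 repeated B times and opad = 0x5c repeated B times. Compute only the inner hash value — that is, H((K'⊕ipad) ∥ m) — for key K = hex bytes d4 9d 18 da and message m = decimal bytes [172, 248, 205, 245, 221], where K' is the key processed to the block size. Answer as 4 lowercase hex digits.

6923

Key hex bytes d4 9d 18 da is 4 bytes ≤ B = 7; zero-pad to 7 bytes: K' = d4 9d 18 da 00 00 00.
K' ⊕ ipad = e2 ab 2e ec 36 36 36.
Inner input = e2 ab 2e ec 36 36 36 ∥ ac f8 cd f5 dd.
Inner hash: even-index sum = 873 mod 256 = 105; odd-index sum = 1059 mod 256 = 35 → 69 23.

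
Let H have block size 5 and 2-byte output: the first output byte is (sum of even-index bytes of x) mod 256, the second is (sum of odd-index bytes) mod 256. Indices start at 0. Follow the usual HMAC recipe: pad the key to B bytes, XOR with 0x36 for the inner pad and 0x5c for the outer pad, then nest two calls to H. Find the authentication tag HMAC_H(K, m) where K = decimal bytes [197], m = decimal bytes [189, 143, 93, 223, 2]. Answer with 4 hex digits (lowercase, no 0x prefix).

d985

Key decimal bytes [197] = c5 is 1 byte ≤ B = 5; zero-pad to 5 bytes: K' = c5 00 00 00 00.
K' ⊕ ipad = f3 36 36 36 36.  K' ⊕ opad = 99 5c 5c 5c 5c.
Inner input = (K'⊕ipad) ∥ m = f3 36 36 36 36 ∥ bd 8f 5d df 02.
Inner hash: even-index sum = 717 mod 256 = 205; odd-index sum = 392 mod 256 = 136 → cd 88.
Outer input = (K'⊕opad) ∥ inner = 99 5c 5c 5c 5c ∥ cd 88.
Outer hash (tag): even-index sum = 473 mod 256 = 217; odd-index sum = 389 mod 256 = 133 → d9 85.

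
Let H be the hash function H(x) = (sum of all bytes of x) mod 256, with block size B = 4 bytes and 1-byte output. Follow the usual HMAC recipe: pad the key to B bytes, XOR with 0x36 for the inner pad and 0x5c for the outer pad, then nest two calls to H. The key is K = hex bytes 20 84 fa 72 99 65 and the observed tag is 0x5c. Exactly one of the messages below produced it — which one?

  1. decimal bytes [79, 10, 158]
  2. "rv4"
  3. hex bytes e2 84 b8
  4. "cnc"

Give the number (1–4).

2

Key hex bytes 20 84 fa 72 99 65 is 6 bytes > B = 4, so hash it first: H(key) = 0e, then zero-pad to 4 bytes: K' = 0e 00 00 00.
K' ⊕ ipad = 38 36 36 36; K' ⊕ opad = 52 5c 5c 5c.
m1: inner = H(38 36 36 36 4f 0a 9e) = d1; tag = H(52 5c 5c 5c d1) = 37
m2: inner = H(38 36 36 36 72 76 34) = f6; tag = H(52 5c 5c 5c f6) = 5c ← matches
m3: inner = H(38 36 36 36 e2 84 b8) = f8; tag = H(52 5c 5c 5c f8) = 5e
m4: inner = H(38 36 36 36 63 6e 63) = 0e; tag = H(52 5c 5c 5c 0e) = 74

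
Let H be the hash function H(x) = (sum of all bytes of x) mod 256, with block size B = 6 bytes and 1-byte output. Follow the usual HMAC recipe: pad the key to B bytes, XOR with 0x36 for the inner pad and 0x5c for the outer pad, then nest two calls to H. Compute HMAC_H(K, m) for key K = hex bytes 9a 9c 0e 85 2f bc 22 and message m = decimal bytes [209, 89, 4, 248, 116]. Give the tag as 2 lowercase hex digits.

Key hex bytes 9a 9c 0e 85 2f bc 22 is 7 bytes > B = 6, so hash it first: H(key) = d6, then zero-pad to 6 bytes: K' = d6 00 00 00 00 00.
K' ⊕ ipad = e0 36 36 36 36 36.  K' ⊕ opad = 8a 5c 5c 5c 5c 5c.
Inner input = (K'⊕ipad) ∥ m = e0 36 36 36 36 36 ∥ d1 59 04 f8 74.
Inner hash: sum = 224+54+54+54+54+54+209+89+4+248+116 = 1160; mod 256 = 136 → 88.
Outer input = (K'⊕opad) ∥ inner = 8a 5c 5c 5c 5c 5c ∥ 88.
Outer hash (tag): sum = 138+92+92+92+92+92+136 = 734; mod 256 = 222 → de.

de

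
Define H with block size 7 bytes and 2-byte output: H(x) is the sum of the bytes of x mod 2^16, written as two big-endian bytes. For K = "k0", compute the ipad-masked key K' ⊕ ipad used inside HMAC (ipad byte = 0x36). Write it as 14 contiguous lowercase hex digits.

5d063636363636

Key "k0" = 6b 30 is 2 bytes ≤ B = 7; zero-pad to 7 bytes: K' = 6b 30 00 00 00 00 00.
XOR each byte with 0x36: 6b⊕36=5d, 30⊕36=06, 00⊕36=36, 00⊕36=36, 00⊕36=36, 00⊕36=36, 00⊕36=36.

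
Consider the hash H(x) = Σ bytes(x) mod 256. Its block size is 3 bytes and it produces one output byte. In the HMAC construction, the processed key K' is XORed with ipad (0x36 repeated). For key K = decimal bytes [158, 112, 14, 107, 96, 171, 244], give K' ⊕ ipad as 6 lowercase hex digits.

b03636

Key decimal bytes [158, 112, 14, 107, 96, 171, 244] = 9e 70 0e 6b 60 ab f4 is 7 bytes > B = 3, so hash it first: H(key) = 86, then zero-pad to 3 bytes: K' = 86 00 00.
XOR each byte with 0x36: 86⊕36=b0, 00⊕36=36, 00⊕36=36.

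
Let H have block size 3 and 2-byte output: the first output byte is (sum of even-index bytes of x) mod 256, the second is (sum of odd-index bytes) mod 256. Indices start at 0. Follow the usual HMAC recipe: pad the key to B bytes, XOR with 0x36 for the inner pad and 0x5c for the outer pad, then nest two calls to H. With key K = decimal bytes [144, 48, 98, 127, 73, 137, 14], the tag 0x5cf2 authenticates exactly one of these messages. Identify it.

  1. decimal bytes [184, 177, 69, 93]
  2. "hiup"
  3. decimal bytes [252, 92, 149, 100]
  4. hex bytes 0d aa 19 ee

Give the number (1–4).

2

Key decimal bytes [144, 48, 98, 127, 73, 137, 14] = 90 30 62 7f 49 89 0e is 7 bytes > B = 3, so hash it first: H(key) = 49 38, then zero-pad to 3 bytes: K' = 49 38 00.
K' ⊕ ipad = 7f 0e 36; K' ⊕ opad = 15 64 5c.
m1: inner = H(7f 0e 36 b8 b1 45 5d) = c3 0b; tag = H(15 64 5c c3 0b) = 7c27
m2: inner = H(7f 0e 36 68 69 75 70) = 8e eb; tag = H(15 64 5c 8e eb) = 5cf2 ← matches
m3: inner = H(7f 0e 36 fc 5c 95 64) = 75 9f; tag = H(15 64 5c 75 9f) = 10d9
m4: inner = H(7f 0e 36 0d aa 19 ee) = 4d 34; tag = H(15 64 5c 4d 34) = a5b1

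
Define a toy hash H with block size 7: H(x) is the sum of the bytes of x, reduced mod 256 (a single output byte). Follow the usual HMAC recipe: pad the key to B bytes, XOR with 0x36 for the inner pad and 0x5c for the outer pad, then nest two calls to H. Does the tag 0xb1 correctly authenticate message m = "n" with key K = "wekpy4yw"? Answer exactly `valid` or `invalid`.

invalid

Key "wekpy4yw" = 77 65 6b 70 79 34 79 77 is 8 bytes > B = 7, so hash it first: H(key) = 54, then zero-pad to 7 bytes: K' = 54 00 00 00 00 00 00.
K' ⊕ ipad = 62 36 36 36 36 36 36; K' ⊕ opad = 08 5c 5c 5c 5c 5c 5c.
Inner hash: sum = 98+54+54+54+54+54+54+110 = 532; mod 256 = 20 → 14.
Outer hash (recomputed tag): sum = 8+92+92+92+92+92+92+20 = 580; mod 256 = 68 → 44.
Recomputed tag = 44; claimed = b1 → mismatch.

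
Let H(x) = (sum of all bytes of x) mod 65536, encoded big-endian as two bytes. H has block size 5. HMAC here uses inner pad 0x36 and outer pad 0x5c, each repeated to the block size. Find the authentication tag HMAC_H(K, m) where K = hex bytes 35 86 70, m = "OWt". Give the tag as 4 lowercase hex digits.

02a8

Key hex bytes 35 86 70 is 3 bytes ≤ B = 5; zero-pad to 5 bytes: K' = 35 86 70 00 00.
K' ⊕ ipad = 03 b0 46 36 36.  K' ⊕ opad = 69 da 2c 5c 5c.
Inner input = (K'⊕ipad) ∥ m = 03 b0 46 36 36 ∥ 4f 57 74.
Inner hash: sum = 3+176+70+54+54+79+87+116 = 639 → 02 7f.
Outer input = (K'⊕opad) ∥ inner = 69 da 2c 5c 5c ∥ 02 7f.
Outer hash (tag): sum = 105+218+44+92+92+2+127 = 680 → 02 a8.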